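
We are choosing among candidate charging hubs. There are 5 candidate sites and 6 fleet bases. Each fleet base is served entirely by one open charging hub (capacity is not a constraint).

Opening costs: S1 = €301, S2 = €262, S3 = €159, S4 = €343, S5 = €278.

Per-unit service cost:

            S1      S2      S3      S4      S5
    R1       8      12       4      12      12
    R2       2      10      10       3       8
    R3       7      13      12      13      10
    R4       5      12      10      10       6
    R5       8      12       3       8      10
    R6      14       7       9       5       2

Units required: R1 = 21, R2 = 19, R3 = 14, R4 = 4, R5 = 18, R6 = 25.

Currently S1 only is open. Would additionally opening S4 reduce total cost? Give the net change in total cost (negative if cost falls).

Current service cost with {S1}: 818.
Adding S4: each fleet base re-picks its cheapest; new service cost 593, saving 225.
Extra fixed cost: 343. Net change = 343 − 225 = 118.
(Totals: 1119 → 1237.)

No — net change +118 (cost rises by 118).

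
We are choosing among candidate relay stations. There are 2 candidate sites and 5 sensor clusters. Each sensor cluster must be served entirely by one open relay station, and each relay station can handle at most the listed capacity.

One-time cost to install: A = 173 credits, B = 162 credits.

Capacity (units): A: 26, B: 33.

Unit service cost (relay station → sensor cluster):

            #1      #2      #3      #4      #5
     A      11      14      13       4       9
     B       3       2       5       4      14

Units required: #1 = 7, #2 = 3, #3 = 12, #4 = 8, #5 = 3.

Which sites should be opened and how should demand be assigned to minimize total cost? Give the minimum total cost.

Open {B}: #1→B 3·7=21, #2→B 2·3=6, #3→B 5·12=60, #4→B 4·8=32, #5→B 14·3=42.
Loads: B carries 33/33. Service 161; fixed 162; total 323.
Next best feasible plan costs 481.

Minimum total cost: 323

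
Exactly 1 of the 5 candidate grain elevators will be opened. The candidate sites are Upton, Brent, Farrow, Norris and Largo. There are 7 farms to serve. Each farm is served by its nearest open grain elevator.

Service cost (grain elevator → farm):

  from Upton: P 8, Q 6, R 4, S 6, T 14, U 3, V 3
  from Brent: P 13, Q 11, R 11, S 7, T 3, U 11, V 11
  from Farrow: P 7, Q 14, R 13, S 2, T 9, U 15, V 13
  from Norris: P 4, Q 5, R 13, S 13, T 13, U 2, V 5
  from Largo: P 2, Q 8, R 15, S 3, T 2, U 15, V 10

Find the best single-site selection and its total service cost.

With exactly 1 open, each farm uses its cheapest among the chosen.
{Upton}: P→Upton 8, Q→Upton 6, R→Upton 4, S→Upton 6, T→Upton 14, U→Upton 3, V→Upton 3. Service cost 44.
{Norris}: service cost 55
{Largo}: service cost 55
Among all 5 size-1 choices, {Upton} is lowest.

Choose Upton only; total service cost 44.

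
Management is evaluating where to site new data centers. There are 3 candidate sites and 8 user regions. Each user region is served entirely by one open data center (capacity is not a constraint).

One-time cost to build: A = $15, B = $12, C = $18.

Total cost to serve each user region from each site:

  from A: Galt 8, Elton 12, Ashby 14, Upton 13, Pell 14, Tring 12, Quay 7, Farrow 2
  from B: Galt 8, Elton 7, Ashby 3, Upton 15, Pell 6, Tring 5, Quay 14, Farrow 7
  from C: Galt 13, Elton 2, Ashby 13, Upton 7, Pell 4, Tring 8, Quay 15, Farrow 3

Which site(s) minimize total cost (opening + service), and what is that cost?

For any fixed open set, each user region goes to its cheapest open site; total = fixed + service.
{B, C}: Galt→B 8, Elton→C 2, Ashby→B 3, Upton→C 7, Pell→C 4, Tring→B 5, Quay→B 14, Farrow→C 3. Service 46; fixed 30; total 76.
{B}: service 65 + fixed 12 = 77
{A, B}: Galt→A 8, Elton→B 7, Ashby→B 3, Upton→A 13, Pell→B 6, Tring→B 5, Quay→A 7, Farrow→A 2. Service 51; fixed 27; total 78.
{A, B, C}: Galt→A 8, Elton→C 2, Ashby→B 3, Upton→C 7, Pell→C 4, Tring→B 5, Quay→A 7, Farrow→A 2. Service 38; fixed 45; total 83.
(All 7 nonempty subsets were checked; B and C is lowest.)

Open B and C; minimum total cost 76.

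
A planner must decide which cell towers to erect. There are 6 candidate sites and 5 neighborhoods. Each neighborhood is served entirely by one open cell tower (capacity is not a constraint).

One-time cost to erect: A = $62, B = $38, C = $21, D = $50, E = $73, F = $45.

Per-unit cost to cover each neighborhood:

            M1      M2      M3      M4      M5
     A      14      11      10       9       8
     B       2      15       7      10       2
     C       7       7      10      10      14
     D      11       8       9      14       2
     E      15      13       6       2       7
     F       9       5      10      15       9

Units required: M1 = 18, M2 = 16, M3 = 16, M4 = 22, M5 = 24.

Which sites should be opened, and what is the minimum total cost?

For any fixed open set, each neighborhood goes to its cheapest open site; total = fixed + service.
{B, E, F}: M1→B 2·18=36, M2→F 5·16=80, M3→E 6·16=96, M4→E 2·22=44, M5→B 2·24=48. Service 304; fixed 156; total 460.
{B, C, E}: M1→B 2·18=36, M2→C 7·16=112, M3→E 6·16=96, M4→E 2·22=44, M5→B 2·24=48. Service 336; fixed 132; total 468.
{B, C, E, F}: service 304 + fixed 177 = 481
{A, B, C, D, E, F}: service 304 + fixed 289 = 593
No other subset beats 460.

Open B, E and F; minimum total cost 460.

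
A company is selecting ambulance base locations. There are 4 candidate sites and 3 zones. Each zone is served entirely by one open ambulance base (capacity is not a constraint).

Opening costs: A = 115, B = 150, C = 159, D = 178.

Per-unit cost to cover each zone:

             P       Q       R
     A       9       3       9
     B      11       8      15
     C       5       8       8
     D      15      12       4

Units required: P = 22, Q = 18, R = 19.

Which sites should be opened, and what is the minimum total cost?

Open A only; minimum total cost 538.

For any fixed open set, each zone goes to its cheapest open site; total = fixed + service.
{A}: P→A 9·22=198, Q→A 3·18=54, R→A 9·19=171. Service 423; fixed 115; total 538.
{C}: service 406 + fixed 159 = 565
{A, C}: service 316 + fixed 274 = 590
{A, B, C, D}: P→C 5·22=110, Q→A 3·18=54, R→D 4·19=76. Service 240; fixed 602; total 842.
(All 15 nonempty subsets were checked; A only is lowest.)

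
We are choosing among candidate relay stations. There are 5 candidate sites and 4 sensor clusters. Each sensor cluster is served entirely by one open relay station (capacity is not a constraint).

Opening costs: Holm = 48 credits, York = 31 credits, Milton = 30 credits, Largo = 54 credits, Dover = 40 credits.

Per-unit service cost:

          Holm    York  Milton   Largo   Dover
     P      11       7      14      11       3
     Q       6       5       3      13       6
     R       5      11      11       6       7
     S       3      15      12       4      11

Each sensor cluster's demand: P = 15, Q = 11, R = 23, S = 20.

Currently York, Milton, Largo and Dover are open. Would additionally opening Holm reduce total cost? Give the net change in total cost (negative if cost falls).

Current service cost with {York, Milton, Largo, Dover}: 296.
Adding Holm: each sensor cluster re-picks its cheapest; new service cost 253, saving 43.
Extra fixed cost: 48. Net change = 48 − 43 = 5.
(Totals: 451 → 456.)

No — net change +5 (cost rises by 5).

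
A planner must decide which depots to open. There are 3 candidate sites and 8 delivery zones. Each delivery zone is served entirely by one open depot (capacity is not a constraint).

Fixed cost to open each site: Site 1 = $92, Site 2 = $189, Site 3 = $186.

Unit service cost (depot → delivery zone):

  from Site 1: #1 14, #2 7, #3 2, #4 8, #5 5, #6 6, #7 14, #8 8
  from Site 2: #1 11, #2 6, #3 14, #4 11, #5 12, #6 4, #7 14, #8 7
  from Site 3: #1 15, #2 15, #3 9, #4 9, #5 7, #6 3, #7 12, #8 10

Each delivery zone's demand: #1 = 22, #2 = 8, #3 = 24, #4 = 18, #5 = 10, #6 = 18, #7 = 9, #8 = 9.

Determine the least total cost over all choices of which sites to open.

Minimum total cost: 1004

For any fixed open set, each delivery zone goes to its cheapest open site; total = fixed + service.
{Site 1}: #1→Site 1 14·22=308, #2→Site 1 7·8=56, #3→Site 1 2·24=48, #4→Site 1 8·18=144, #5→Site 1 5·10=50, #6→Site 1 6·18=108, #7→Site 1 14·9=126, #8→Site 1 8·9=72. Service 912; fixed 92; total 1004.
{Site 1, Site 2}: service 793 + fixed 281 = 1074
{Site 1, Site 3}: #1→Site 1 14·22=308, #2→Site 1 7·8=56, #3→Site 1 2·24=48, #4→Site 1 8·18=144, #5→Site 1 5·10=50, #6→Site 3 3·18=54, #7→Site 3 12·9=108, #8→Site 1 8·9=72. Service 840; fixed 278; total 1118.
{Site 1, Site 2, Site 3}: #1→Site 2 11·22=242, #2→Site 2 6·8=48, #3→Site 1 2·24=48, #4→Site 1 8·18=144, #5→Site 1 5·10=50, #6→Site 3 3·18=54, #7→Site 3 12·9=108, #8→Site 2 7·9=63. Service 757; fixed 467; total 1224.
No other subset beats 1004.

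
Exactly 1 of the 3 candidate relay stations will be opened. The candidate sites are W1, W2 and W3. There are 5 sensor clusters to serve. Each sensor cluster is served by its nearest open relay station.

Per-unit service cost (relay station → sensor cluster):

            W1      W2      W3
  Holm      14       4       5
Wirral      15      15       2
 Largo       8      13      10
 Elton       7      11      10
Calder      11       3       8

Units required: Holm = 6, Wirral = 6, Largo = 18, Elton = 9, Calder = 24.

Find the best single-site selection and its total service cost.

With exactly 1 open, each sensor cluster uses its cheapest among the chosen.
{W3}: Holm→W3 5·6=30, Wirral→W3 2·6=12, Largo→W3 10·18=180, Elton→W3 10·9=90, Calder→W3 8·24=192. Service cost 504.
{W2}: service cost 519
{W1}: service cost 645
Among all 3 size-1 choices, {W3} is lowest.

Choose W3 only; total service cost 504.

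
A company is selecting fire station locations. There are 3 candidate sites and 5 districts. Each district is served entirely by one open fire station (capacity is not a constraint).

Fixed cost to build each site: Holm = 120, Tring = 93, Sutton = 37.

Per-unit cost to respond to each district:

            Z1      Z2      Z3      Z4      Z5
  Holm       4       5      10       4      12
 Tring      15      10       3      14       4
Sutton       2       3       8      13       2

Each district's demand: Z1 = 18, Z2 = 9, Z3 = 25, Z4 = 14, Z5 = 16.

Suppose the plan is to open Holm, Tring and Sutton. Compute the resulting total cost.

Each district is assigned to its cheapest site among the open ones.
{Holm, Tring, Sutton}: Z1→Sutton 2·18=36, Z2→Sutton 3·9=27, Z3→Tring 3·25=75, Z4→Holm 4·14=56, Z5→Sutton 2·16=32. Service 226; fixed 250; total 476.

Total cost: 476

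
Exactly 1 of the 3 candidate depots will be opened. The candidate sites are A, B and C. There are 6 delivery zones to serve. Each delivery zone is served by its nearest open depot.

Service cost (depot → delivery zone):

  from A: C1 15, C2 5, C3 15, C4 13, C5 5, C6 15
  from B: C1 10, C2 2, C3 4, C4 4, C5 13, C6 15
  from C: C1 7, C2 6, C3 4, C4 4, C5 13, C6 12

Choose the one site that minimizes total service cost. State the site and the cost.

Choose C only; total service cost 46.

With exactly 1 open, each delivery zone uses its cheapest among the chosen.
{C}: C1→C 7, C2→C 6, C3→C 4, C4→C 4, C5→C 13, C6→C 12. Service cost 46.
{B}: service cost 48
{A}: service cost 68
Among all 3 size-1 choices, {C} is lowest.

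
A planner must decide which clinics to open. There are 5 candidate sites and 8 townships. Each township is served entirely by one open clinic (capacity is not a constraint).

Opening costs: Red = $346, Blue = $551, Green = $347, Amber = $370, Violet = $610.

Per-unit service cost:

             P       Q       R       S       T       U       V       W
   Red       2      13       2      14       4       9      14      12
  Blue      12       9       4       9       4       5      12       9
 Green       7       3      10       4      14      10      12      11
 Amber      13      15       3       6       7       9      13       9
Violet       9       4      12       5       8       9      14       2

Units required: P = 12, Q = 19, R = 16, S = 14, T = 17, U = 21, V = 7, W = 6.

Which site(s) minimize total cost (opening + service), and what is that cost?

Open Red and Green; minimum total cost 1269.

For any fixed open set, each township goes to its cheapest open site; total = fixed + service.
{Red, Green}: P→Red 2·12=24, Q→Green 3·19=57, R→Red 2·16=32, S→Green 4·14=56, T→Red 4·17=68, U→Red 9·21=189, V→Green 12·7=84, W→Green 11·6=66. Service 576; fixed 693; total 1269.
{Red}: service 926 + fixed 346 = 1272
{Green}: P→Green 7·12=84, Q→Green 3·19=57, R→Green 10·16=160, S→Green 4·14=56, T→Green 14·17=238, U→Green 10·21=210, V→Green 12·7=84, W→Green 11·6=66. Service 955; fixed 347; total 1302.
{Red, Blue, Green, Amber, Violet}: service 438 + fixed 2224 = 2662
No other subset beats 1269.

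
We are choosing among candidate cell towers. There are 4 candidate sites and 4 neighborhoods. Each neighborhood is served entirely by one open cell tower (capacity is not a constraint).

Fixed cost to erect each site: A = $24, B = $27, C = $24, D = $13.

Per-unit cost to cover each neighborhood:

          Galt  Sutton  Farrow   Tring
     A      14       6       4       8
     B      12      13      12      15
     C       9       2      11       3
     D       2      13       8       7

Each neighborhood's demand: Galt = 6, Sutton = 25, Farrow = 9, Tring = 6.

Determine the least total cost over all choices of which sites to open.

For any fixed open set, each neighborhood goes to its cheapest open site; total = fixed + service.
{A, C, D}: Galt→D 2·6=12, Sutton→C 2·25=50, Farrow→A 4·9=36, Tring→C 3·6=18. Service 116; fixed 61; total 177.
{C, D}: service 152 + fixed 37 = 189
{A, B, C, D}: Galt→D 2·6=12, Sutton→C 2·25=50, Farrow→A 4·9=36, Tring→C 3·6=18. Service 116; fixed 88; total 204.
{D}: service 451 + fixed 13 = 464
No other subset beats 177.

Minimum total cost: 177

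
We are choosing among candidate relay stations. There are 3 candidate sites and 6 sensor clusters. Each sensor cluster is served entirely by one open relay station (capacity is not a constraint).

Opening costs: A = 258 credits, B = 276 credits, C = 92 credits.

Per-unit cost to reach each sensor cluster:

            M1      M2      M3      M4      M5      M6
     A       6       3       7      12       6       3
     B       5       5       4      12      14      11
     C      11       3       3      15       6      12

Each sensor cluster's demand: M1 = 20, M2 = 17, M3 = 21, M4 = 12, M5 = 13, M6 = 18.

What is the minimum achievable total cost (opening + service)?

Minimum total cost: 852

For any fixed open set, each sensor cluster goes to its cheapest open site; total = fixed + service.
{A}: M1→A 6·20=120, M2→A 3·17=51, M3→A 7·21=147, M4→A 12·12=144, M5→A 6·13=78, M6→A 3·18=54. Service 594; fixed 258; total 852.
{A, C}: service 510 + fixed 350 = 860
{C}: M1→C 11·20=220, M2→C 3·17=51, M3→C 3·21=63, M4→C 15·12=180, M5→C 6·13=78, M6→C 12·18=216. Service 808; fixed 92; total 900.
{A, B, C}: M1→B 5·20=100, M2→A 3·17=51, M3→C 3·21=63, M4→A 12·12=144, M5→A 6·13=78, M6→A 3·18=54. Service 490; fixed 626; total 1116.
No other subset beats 852.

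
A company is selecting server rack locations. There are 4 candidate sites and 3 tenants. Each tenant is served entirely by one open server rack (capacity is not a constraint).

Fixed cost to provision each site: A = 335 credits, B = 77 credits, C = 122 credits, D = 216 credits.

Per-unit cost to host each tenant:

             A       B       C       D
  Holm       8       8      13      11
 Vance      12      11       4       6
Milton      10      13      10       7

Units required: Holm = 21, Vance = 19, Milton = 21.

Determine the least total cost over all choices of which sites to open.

Minimum total cost: 653

For any fixed open set, each tenant goes to its cheapest open site; total = fixed + service.
{B, C}: Holm→B 8·21=168, Vance→C 4·19=76, Milton→C 10·21=210. Service 454; fixed 199; total 653.
{C}: service 559 + fixed 122 = 681
{D}: service 492 + fixed 216 = 708
{A, B, C, D}: service 391 + fixed 750 = 1141
(All 15 nonempty subsets were checked; B and C is lowest.)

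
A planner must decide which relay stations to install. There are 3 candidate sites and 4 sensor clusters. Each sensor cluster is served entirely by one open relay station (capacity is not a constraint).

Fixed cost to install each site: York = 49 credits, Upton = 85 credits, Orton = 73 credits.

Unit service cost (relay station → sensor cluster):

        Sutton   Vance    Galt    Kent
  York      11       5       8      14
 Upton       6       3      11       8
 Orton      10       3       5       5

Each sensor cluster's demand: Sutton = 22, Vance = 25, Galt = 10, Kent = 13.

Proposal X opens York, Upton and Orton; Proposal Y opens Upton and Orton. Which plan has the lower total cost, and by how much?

Proposal X: {York, Upton, Orton}: Sutton→Upton 6·22=132, Vance→Upton 3·25=75, Galt→Orton 5·10=50, Kent→Orton 5·13=65. Service 322; fixed 207; total 529.
Proposal Y: {Upton, Orton}: Sutton→Upton 6·22=132, Vance→Upton 3·25=75, Galt→Orton 5·10=50, Kent→Orton 5·13=65. Service 322; fixed 158; total 480.
Difference: |529 − 480| = 49.

Proposal Y is cheaper by 49.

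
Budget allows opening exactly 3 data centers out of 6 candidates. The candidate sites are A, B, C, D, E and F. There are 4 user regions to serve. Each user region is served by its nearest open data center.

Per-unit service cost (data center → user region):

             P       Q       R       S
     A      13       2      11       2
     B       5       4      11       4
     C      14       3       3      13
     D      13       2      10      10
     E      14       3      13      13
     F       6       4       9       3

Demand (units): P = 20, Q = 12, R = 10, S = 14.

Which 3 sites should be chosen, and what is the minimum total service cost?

Choose A, B and C; total service cost 182.

With exactly 3 open, each user region uses its cheapest among the chosen.
{A, B, C}: P→B 5·20=100, Q→A 2·12=24, R→C 3·10=30, S→A 2·14=28. Service cost 182.
{A, C, F}: service cost 202
{B, C, F}: service cost 208
Among all 20 size-3 choices, {A, B, C} is lowest.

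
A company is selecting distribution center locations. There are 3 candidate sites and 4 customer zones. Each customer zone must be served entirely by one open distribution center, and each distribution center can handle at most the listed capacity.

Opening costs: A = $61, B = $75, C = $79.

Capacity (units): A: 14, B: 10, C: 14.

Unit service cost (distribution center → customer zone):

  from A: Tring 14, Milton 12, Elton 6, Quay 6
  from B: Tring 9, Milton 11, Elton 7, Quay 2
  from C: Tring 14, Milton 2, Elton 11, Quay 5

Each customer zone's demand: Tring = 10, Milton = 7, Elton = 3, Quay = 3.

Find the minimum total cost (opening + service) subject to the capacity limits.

Open {B, C}: Tring→B 9·10=90, Milton→C 2·7=14, Elton→C 11·3=33, Quay→C 5·3=15.
Loads: B carries 10/10, C carries 13/14. Service 152; fixed 154; total 306.
Next best feasible plan costs 327.

Minimum total cost: 306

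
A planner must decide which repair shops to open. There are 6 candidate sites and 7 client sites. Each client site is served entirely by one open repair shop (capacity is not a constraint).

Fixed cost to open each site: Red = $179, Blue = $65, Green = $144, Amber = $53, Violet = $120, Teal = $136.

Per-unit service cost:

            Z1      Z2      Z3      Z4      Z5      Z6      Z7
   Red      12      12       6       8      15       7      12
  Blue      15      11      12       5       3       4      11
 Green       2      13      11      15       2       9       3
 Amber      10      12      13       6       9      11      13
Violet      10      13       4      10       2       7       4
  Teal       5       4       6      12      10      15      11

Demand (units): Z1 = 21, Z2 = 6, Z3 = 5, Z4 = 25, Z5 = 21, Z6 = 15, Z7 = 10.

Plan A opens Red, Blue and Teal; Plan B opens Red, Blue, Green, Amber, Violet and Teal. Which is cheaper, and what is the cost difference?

Plan A: {Red, Blue, Teal}: Z1→Teal 5·21=105, Z2→Teal 4·6=24, Z3→Red 6·5=30, Z4→Blue 5·25=125, Z5→Blue 3·21=63, Z6→Blue 4·15=60, Z7→Blue 11·10=110. Service 517; fixed 380; total 897.
Plan B: {Red, Blue, Green, Amber, Violet, Teal}: Z1→Green 2·21=42, Z2→Teal 4·6=24, Z3→Violet 4·5=20, Z4→Blue 5·25=125, Z5→Green 2·21=42, Z6→Blue 4·15=60, Z7→Green 3·10=30. Service 343; fixed 697; total 1040.
Difference: |897 − 1040| = 143.

Plan A is cheaper by 143.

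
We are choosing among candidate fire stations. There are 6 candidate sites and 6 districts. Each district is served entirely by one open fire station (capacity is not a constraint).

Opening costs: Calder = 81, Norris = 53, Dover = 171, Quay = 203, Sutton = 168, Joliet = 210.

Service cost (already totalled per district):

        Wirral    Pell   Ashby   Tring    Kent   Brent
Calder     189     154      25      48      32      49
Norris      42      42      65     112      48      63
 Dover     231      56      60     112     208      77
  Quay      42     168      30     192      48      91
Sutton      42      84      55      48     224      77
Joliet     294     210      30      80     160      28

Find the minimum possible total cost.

For any fixed open set, each district goes to its cheapest open site; total = fixed + service.
{Calder, Norris}: Wirral→Norris 42, Pell→Norris 42, Ashby→Calder 25, Tring→Calder 48, Kent→Calder 32, Brent→Calder 49. Service 238; fixed 134; total 372.
{Norris}: Wirral→Norris 42, Pell→Norris 42, Ashby→Norris 65, Tring→Norris 112, Kent→Norris 48, Brent→Norris 63. Service 372; fixed 53; total 425.
{Norris, Sutton}: Wirral→Norris 42, Pell→Norris 42, Ashby→Sutton 55, Tring→Sutton 48, Kent→Norris 48, Brent→Norris 63. Service 298; fixed 221; total 519.
{Calder, Norris, Dover, Quay, Sutton, Joliet}: Wirral→Norris 42, Pell→Norris 42, Ashby→Calder 25, Tring→Calder 48, Kent→Calder 32, Brent→Joliet 28. Service 217; fixed 886; total 1103.
No other subset beats 372.

Minimum total cost: 372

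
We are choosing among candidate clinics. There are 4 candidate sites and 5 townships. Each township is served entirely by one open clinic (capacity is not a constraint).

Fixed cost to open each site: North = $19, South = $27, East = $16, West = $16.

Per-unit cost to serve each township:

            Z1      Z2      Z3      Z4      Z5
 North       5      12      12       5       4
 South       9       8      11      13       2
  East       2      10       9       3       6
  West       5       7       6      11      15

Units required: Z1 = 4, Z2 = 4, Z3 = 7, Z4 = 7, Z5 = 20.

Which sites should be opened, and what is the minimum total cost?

Open South, East and West; minimum total cost 198.

For any fixed open set, each township goes to its cheapest open site; total = fixed + service.
{South, East, West}: Z1→East 2·4=8, Z2→West 7·4=28, Z3→West 6·7=42, Z4→East 3·7=21, Z5→South 2·20=40. Service 139; fixed 59; total 198.
{South, East}: service 164 + fixed 43 = 207
{North, South, East, West}: service 139 + fixed 78 = 217
{East}: service 252 + fixed 16 = 268
(All 15 nonempty subsets were checked; South, East and West is lowest.)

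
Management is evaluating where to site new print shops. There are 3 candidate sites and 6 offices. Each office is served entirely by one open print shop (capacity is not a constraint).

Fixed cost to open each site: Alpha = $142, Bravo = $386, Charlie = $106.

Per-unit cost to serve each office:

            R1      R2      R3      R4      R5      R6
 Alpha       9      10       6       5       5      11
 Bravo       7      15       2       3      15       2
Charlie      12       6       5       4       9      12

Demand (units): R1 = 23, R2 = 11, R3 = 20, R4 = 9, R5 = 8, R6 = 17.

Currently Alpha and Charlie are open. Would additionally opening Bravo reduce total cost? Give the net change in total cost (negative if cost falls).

Current service cost with {Alpha, Charlie}: 636.
Adding Bravo: each office re-picks its cheapest; new service cost 368, saving 268.
Extra fixed cost: 386. Net change = 386 − 268 = 118.
(Totals: 884 → 1002.)

No — net change +118 (cost rises by 118).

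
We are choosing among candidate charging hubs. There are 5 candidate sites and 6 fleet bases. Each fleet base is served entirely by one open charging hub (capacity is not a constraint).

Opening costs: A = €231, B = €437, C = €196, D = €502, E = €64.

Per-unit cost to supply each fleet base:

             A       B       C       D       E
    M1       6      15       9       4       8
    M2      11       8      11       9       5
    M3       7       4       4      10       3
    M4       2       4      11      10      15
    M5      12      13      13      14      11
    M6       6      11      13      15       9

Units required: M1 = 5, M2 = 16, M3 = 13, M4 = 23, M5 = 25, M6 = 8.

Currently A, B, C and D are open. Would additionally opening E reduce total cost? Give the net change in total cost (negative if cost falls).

Current service cost with {A, B, C, D}: 594.
Adding E: each fleet base re-picks its cheapest; new service cost 508, saving 86.
Extra fixed cost: 64. Net change = 64 − 86 = -22.
(Totals: 1960 → 1938.)

Yes — net change −22 (cost falls by 22).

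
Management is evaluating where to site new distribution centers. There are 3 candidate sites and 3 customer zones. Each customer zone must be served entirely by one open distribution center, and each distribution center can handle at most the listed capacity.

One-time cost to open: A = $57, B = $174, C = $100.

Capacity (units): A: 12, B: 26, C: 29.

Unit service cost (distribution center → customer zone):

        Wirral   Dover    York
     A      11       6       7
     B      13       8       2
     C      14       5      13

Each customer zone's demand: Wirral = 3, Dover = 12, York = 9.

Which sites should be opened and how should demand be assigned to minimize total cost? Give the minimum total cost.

Minimum total cost: 313

Open {A, C}: Wirral→A 11·3=33, Dover→C 5·12=60, York→A 7·9=63.
Loads: A carries 12/12, C carries 12/29. Service 156; fixed 157; total 313.
Next best feasible plan costs 319.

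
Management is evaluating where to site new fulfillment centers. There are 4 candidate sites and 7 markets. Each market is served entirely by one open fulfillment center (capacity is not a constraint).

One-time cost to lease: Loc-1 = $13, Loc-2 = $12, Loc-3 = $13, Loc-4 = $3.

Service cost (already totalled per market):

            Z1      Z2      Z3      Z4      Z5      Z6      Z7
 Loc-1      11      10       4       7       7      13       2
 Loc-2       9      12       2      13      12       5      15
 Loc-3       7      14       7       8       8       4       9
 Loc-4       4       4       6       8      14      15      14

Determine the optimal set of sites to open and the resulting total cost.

Open Loc-1 and Loc-4; minimum total cost 57.

For any fixed open set, each market goes to its cheapest open site; total = fixed + service.
{Loc-1, Loc-4}: Z1→Loc-4 4, Z2→Loc-4 4, Z3→Loc-1 4, Z4→Loc-1 7, Z5→Loc-1 7, Z6→Loc-1 13, Z7→Loc-1 2. Service 41; fixed 16; total 57.
{Loc-1, Loc-2, Loc-4}: service 31 + fixed 28 = 59
{Loc-3, Loc-4}: service 43 + fixed 16 = 59
{Loc-1, Loc-2, Loc-3, Loc-4}: service 30 + fixed 41 = 71
No other subset beats 57.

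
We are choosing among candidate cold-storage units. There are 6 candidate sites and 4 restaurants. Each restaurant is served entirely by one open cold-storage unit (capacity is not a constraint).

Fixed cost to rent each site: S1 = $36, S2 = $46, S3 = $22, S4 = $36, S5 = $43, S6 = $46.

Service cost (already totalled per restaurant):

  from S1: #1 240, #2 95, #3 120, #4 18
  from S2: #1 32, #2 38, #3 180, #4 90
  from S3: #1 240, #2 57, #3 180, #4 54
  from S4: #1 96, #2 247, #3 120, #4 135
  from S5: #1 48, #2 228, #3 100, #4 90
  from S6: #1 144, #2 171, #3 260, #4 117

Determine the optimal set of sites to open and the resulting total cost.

For any fixed open set, each restaurant goes to its cheapest open site; total = fixed + service.
{S1, S2}: #1→S2 32, #2→S2 38, #3→S1 120, #4→S1 18. Service 208; fixed 82; total 290.
{S1, S2, S3}: service 208 + fixed 104 = 312
{S1, S2, S5}: service 188 + fixed 125 = 313
{S1, S2, S3, S4, S5, S6}: #1→S2 32, #2→S2 38, #3→S5 100, #4→S1 18. Service 188; fixed 229; total 417.
No other subset beats 290.

Open S1 and S2; minimum total cost 290.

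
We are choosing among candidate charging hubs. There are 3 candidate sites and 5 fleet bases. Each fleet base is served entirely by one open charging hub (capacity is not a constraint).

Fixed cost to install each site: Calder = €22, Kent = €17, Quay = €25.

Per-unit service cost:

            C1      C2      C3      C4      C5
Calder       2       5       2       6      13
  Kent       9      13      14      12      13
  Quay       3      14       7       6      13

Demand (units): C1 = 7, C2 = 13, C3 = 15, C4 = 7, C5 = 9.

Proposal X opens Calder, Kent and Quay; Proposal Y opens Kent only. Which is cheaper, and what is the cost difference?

Proposal X is cheaper by 328.

Proposal X: {Calder, Kent, Quay}: C1→Calder 2·7=14, C2→Calder 5·13=65, C3→Calder 2·15=30, C4→Calder 6·7=42, C5→Calder 13·9=117. Service 268; fixed 64; total 332.
Proposal Y: {Kent}: C1→Kent 9·7=63, C2→Kent 13·13=169, C3→Kent 14·15=210, C4→Kent 12·7=84, C5→Kent 13·9=117. Service 643; fixed 17; total 660.
Difference: |332 − 660| = 328.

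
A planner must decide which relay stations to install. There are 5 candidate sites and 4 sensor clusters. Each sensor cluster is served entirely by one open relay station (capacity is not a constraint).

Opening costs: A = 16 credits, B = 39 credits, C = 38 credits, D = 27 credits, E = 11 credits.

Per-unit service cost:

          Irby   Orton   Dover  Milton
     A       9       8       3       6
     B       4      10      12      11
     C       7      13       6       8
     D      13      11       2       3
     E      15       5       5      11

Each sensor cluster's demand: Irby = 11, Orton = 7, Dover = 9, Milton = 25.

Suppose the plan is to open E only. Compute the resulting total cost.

Total cost: 531

Each sensor cluster is assigned to its cheapest site among the open ones.
{E}: Irby→E 15·11=165, Orton→E 5·7=35, Dover→E 5·9=45, Milton→E 11·25=275. Service 520; fixed 11; total 531.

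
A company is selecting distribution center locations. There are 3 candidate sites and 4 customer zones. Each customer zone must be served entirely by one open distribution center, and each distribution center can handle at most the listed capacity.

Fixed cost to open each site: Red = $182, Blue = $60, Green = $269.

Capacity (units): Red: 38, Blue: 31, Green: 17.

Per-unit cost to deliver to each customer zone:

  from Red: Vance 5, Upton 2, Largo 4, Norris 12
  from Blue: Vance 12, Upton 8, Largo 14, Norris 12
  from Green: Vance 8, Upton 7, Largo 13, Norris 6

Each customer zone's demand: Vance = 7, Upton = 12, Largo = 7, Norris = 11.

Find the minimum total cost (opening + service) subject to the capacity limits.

Open {Red}: Vance→Red 5·7=35, Upton→Red 2·12=24, Largo→Red 4·7=28, Norris→Red 12·11=132.
Loads: Red carries 37/38. Service 219; fixed 182; total 401.
Next best feasible plan costs 461.

Minimum total cost: 401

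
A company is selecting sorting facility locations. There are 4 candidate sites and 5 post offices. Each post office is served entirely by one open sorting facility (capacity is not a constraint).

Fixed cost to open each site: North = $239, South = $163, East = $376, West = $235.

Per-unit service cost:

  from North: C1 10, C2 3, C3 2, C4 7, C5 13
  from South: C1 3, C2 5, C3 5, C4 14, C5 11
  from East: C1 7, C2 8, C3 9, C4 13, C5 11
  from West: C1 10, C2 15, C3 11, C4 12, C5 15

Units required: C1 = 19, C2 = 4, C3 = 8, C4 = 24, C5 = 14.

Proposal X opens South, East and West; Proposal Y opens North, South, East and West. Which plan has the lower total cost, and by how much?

Proposal X: {South, East, West}: C1→South 3·19=57, C2→South 5·4=20, C3→South 5·8=40, C4→West 12·24=288, C5→South 11·14=154. Service 559; fixed 774; total 1333.
Proposal Y: {North, South, East, West}: C1→South 3·19=57, C2→North 3·4=12, C3→North 2·8=16, C4→North 7·24=168, C5→South 11·14=154. Service 407; fixed 1013; total 1420.
Difference: |1333 − 1420| = 87.

Proposal X is cheaper by 87.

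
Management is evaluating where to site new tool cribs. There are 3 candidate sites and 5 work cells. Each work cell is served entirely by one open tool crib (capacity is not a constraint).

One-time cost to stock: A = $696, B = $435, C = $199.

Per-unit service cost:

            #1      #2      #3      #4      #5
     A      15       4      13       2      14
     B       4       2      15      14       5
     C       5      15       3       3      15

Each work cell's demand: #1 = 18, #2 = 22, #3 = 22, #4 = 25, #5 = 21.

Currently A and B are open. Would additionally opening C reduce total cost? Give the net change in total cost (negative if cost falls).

Current service cost with {A, B}: 557.
Adding C: each work cell re-picks its cheapest; new service cost 337, saving 220.
Extra fixed cost: 199. Net change = 199 − 220 = -21.
(Totals: 1688 → 1667.)

Yes — net change −21 (cost falls by 21).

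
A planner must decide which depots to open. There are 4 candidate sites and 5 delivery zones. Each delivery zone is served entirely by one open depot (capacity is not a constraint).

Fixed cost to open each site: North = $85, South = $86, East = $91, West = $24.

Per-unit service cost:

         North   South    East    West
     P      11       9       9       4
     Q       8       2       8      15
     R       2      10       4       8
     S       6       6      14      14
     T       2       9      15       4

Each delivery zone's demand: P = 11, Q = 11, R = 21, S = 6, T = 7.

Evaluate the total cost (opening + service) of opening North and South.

Total cost: 384

Each delivery zone is assigned to its cheapest site among the open ones.
{North, South}: P→South 9·11=99, Q→South 2·11=22, R→North 2·21=42, S→North 6·6=36, T→North 2·7=14. Service 213; fixed 171; total 384.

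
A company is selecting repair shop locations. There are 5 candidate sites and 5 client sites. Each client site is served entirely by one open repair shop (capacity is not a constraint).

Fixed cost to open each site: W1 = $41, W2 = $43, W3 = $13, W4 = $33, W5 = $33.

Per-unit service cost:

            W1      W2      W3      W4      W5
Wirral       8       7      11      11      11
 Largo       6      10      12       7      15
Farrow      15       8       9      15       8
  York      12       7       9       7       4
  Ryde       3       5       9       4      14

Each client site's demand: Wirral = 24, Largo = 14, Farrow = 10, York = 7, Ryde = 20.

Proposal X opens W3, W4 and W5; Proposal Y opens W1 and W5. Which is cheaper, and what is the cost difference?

Proposal X: {W3, W4, W5}: Wirral→W3 11·24=264, Largo→W4 7·14=98, Farrow→W5 8·10=80, York→W5 4·7=28, Ryde→W4 4·20=80. Service 550; fixed 79; total 629.
Proposal Y: {W1, W5}: Wirral→W1 8·24=192, Largo→W1 6·14=84, Farrow→W5 8·10=80, York→W5 4·7=28, Ryde→W1 3·20=60. Service 444; fixed 74; total 518.
Difference: |629 − 518| = 111.

Proposal Y is cheaper by 111.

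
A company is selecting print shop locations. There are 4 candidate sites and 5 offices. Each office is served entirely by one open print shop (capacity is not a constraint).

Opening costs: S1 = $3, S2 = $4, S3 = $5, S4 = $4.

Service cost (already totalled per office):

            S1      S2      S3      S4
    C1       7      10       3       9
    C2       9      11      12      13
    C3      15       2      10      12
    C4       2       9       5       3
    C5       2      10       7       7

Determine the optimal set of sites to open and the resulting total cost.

For any fixed open set, each office goes to its cheapest open site; total = fixed + service.
{S1, S2}: C1→S1 7, C2→S1 9, C3→S2 2, C4→S1 2, C5→S1 2. Service 22; fixed 7; total 29.
{S1, S2, S3}: C1→S3 3, C2→S1 9, C3→S2 2, C4→S1 2, C5→S1 2. Service 18; fixed 12; total 30.
{S1, S2, S4}: C1→S1 7, C2→S1 9, C3→S2 2, C4→S1 2, C5→S1 2. Service 22; fixed 11; total 33.
{S1, S2, S3, S4}: service 18 + fixed 16 = 34
No other subset beats 29.

Open S1 and S2; minimum total cost 29.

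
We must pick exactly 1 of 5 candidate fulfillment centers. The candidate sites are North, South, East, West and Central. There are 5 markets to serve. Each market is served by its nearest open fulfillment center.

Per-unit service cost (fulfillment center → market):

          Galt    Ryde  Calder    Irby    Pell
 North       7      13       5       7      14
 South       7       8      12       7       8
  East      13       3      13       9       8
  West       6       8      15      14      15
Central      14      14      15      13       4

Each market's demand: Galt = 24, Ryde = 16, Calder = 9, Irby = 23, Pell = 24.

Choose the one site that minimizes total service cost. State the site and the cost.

Choose South only; total service cost 757.

With exactly 1 open, each market uses its cheapest among the chosen.
{South}: Galt→South 7·24=168, Ryde→South 8·16=128, Calder→South 12·9=108, Irby→South 7·23=161, Pell→South 8·24=192. Service cost 757.
{East}: service cost 876
{North}: service cost 918
Among all 5 size-1 choices, {South} is lowest.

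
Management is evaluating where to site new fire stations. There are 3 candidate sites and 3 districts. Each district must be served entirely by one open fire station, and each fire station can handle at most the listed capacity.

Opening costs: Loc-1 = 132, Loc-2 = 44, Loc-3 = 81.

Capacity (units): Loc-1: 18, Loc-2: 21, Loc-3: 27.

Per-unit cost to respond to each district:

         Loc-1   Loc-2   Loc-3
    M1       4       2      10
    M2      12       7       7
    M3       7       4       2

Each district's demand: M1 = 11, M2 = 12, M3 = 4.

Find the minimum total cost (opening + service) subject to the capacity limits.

Open {Loc-2, Loc-3}: M1→Loc-2 2·11=22, M2→Loc-3 7·12=84, M3→Loc-3 2·4=8.
Loads: Loc-2 carries 11/21, Loc-3 carries 16/27. Service 114; fixed 125; total 239.
Next best feasible plan costs 247.

Minimum total cost: 239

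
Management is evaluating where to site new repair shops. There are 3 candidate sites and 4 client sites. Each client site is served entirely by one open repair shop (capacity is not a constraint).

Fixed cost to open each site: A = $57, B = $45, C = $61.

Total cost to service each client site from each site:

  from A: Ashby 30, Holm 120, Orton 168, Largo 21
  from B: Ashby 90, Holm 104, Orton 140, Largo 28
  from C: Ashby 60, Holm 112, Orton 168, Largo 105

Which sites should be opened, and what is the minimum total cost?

Open A only; minimum total cost 396.

For any fixed open set, each client site goes to its cheapest open site; total = fixed + service.
{A}: Ashby→A 30, Holm→A 120, Orton→A 168, Largo→A 21. Service 339; fixed 57; total 396.
{A, B}: Ashby→A 30, Holm→B 104, Orton→B 140, Largo→A 21. Service 295; fixed 102; total 397.
{B}: Ashby→B 90, Holm→B 104, Orton→B 140, Largo→B 28. Service 362; fixed 45; total 407.
{A, B, C}: Ashby→A 30, Holm→B 104, Orton→B 140, Largo→A 21. Service 295; fixed 163; total 458.
No other subset beats 396.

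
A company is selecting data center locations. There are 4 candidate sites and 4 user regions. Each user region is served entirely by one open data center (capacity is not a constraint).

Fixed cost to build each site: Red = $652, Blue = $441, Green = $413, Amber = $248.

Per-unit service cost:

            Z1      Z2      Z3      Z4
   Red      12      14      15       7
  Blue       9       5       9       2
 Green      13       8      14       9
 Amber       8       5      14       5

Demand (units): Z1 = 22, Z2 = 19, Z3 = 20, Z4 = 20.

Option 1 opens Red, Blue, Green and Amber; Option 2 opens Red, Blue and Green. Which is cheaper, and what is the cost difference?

Option 1: {Red, Blue, Green, Amber}: Z1→Amber 8·22=176, Z2→Blue 5·19=95, Z3→Blue 9·20=180, Z4→Blue 2·20=40. Service 491; fixed 1754; total 2245.
Option 2: {Red, Blue, Green}: Z1→Blue 9·22=198, Z2→Blue 5·19=95, Z3→Blue 9·20=180, Z4→Blue 2·20=40. Service 513; fixed 1506; total 2019.
Difference: |2245 − 2019| = 226.

Option 2 is cheaper by 226.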